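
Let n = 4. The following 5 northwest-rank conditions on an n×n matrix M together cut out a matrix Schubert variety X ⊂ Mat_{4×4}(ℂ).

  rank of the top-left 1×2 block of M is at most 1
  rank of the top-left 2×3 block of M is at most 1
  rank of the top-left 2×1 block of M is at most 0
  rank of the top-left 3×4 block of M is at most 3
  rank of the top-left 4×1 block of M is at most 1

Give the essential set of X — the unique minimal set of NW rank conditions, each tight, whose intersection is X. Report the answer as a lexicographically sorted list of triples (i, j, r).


Reconstructing r_w from the 5 given conditions:

  R[1]: 0, 1, 1, 1
  R[2]: 0, 1, 1, 2
  R[3]: 1, 2, 2, 3
  R[4]: 1, 2, 3, 4

second differences of R give the permutation w = (2, 4, 1, 3).

Fulton essential set (2 of the 3 Rothe cells):

[(2, 1, 0), (2, 3, 1)]


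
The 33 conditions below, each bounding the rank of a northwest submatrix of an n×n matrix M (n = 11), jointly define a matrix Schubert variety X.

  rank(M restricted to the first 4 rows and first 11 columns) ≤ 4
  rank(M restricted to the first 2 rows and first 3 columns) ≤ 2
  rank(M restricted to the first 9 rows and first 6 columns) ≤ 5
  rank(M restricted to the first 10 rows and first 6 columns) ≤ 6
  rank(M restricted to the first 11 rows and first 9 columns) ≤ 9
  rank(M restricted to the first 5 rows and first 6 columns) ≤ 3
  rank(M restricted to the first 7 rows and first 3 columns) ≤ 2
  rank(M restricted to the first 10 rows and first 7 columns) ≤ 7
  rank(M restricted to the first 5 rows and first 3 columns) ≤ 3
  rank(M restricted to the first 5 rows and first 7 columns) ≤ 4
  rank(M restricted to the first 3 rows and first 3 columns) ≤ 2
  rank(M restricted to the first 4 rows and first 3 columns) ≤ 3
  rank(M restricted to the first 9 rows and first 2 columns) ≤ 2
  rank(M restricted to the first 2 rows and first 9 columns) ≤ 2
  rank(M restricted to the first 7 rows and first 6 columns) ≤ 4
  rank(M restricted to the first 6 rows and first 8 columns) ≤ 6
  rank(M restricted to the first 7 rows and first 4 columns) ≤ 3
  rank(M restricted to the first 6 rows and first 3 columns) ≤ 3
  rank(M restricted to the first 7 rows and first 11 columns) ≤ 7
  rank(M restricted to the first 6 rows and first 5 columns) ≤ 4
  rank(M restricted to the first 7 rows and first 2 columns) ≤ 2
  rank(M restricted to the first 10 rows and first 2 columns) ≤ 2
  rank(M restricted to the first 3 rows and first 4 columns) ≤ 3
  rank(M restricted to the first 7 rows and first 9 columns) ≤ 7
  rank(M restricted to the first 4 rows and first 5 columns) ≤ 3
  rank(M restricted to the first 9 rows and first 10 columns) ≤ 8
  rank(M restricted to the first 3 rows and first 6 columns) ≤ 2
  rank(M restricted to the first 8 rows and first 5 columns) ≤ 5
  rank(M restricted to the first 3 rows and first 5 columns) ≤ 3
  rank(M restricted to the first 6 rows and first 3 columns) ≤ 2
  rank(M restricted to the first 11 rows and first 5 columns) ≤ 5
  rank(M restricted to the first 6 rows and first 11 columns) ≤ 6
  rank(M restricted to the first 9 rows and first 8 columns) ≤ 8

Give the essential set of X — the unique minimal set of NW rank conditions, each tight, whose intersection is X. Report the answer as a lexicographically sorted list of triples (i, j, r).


Reconstructing r_w from the 33 given conditions:

  R[1]: 1  1  1  1  1  1  1  1  1  1  1
  R[2]: 1  2  2  2  2  2  2  2  2  2  2
  R[3]: 1  2  2  2  2  2  3  3  3  3  3
  R[4]: 1  2  2  3  3  3  4  4  4  4  4
  R[5]: 1  2  2  3  3  3  4  5  5  5  5
  R[6]: 1  2  2  3  4  4  5  6  6  6  6
  R[7]: 1  2  2  3  4  4  5  6  7  7  7
  R[8]: 1  2  3  4  5  5  6  7  8  8  8
  R[9]: 1  2  3  4  5  5  6  7  8  8  9
  R[10]: 1  2  3  4  5  6  7  8  9  9  10
  R[11]: 1  2  3  4  5  6  7  8  9  10  11

giving w = (1, 2, 7, 4, 8, 5, 9, 3, 11, 6, 10) via Δ²R.

D(w) has 13 cells with 6 SE-corners; essential set:

[(3, 6, 2), (5, 6, 3), (7, 3, 2), (7, 6, 4), (9, 6, 5), (9, 10, 8)]


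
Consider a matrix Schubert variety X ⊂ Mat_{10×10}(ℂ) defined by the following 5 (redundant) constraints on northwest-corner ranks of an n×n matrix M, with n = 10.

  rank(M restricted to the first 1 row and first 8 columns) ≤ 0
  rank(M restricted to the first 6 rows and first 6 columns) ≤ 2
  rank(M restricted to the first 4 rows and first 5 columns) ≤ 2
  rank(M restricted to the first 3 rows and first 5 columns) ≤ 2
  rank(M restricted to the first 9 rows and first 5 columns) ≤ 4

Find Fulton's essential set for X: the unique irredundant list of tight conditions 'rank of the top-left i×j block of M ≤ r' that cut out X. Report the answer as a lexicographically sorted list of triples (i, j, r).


Rank table r_w(10×10) implied by the 5 constraints:

  i=1: 0, 0, 0, 0, 0, 0, 0, 0, 1, 1
  i=2: 1, 1, 1, 1, 1, 1, 1, 1, 2, 2
  i=3: 1, 2, 2, 2, 2, 2, 2, 2, 3, 3
  i=4: 1, 2, 2, 2, 2, 2, 3, 3, 4, 4
  i=5: 1, 2, 2, 2, 2, 2, 3, 4, 5, 5
  i=6: 1, 2, 2, 2, 2, 2, 3, 4, 5, 6
  i=7: 1, 2, 3, 3, 3, 3, 4, 5, 6, 7
  i=8: 1, 2, 3, 4, 4, 4, 5, 6, 7, 8
  i=9: 1, 2, 3, 4, 4, 5, 6, 7, 8, 9
  i=10: 1, 2, 3, 4, 5, 6, 7, 8, 9, 10

reading off 1-entries of Δ²R: w = (9, 1, 2, 7, 8, 10, 3, 4, 6, 5).

|D(w)|=21, |Ess(w)|=3:

[(1, 8, 0), (6, 6, 2), (9, 5, 4)]


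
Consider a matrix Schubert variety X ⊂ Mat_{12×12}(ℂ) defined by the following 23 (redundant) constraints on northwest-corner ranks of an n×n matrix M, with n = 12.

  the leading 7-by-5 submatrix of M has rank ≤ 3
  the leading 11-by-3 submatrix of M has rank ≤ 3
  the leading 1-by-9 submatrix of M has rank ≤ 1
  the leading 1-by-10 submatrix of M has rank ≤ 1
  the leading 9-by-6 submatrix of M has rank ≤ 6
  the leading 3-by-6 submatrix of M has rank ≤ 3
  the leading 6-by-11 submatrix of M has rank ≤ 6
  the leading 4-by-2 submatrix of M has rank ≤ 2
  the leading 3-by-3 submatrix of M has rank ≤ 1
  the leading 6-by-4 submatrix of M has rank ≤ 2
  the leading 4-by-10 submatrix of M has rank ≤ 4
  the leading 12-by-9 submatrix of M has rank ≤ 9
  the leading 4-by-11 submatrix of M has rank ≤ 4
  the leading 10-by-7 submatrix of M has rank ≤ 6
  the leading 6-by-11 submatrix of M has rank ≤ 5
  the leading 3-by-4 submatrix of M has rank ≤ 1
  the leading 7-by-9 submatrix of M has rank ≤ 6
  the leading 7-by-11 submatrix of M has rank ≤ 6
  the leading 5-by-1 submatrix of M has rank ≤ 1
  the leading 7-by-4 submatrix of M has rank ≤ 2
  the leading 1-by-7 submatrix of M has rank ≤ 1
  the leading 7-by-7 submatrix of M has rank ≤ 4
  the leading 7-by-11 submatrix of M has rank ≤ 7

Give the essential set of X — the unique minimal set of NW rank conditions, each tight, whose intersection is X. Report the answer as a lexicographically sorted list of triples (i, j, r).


The tightest implied rank at each (i,j), from the 23 conditions:

  R[1]: 1, 1, 1, 1, 1, 1, 1, 1, 1, 1, 1, 1
  R[2]: 1, 1, 1, 1, 2, 2, 2, 2, 2, 2, 2, 2
  R[3]: 1, 1, 1, 1, 2, 3, 3, 3, 3, 3, 3, 3
  R[4]: 1, 2, 2, 2, 3, 4, 4, 4, 4, 4, 4, 4
  R[5]: 1, 2, 2, 2, 3, 4, 4, 5, 5, 5, 5, 5
  R[6]: 1, 2, 2, 2, 3, 4, 4, 5, 5, 5, 5, 6
  R[7]: 1, 2, 2, 2, 3, 4, 4, 5, 6, 6, 6, 7
  R[8]: 1, 2, 3, 3, 4, 5, 5, 6, 7, 7, 7, 8
  R[9]: 1, 2, 3, 4, 5, 6, 6, 7, 8, 8, 8, 9
  R[10]: 1, 2, 3, 4, 5, 6, 6, 7, 8, 9, 9, 10
  R[11]: 1, 2, 3, 4, 5, 6, 7, 8, 9, 10, 10, 11
  R[12]: 1, 2, 3, 4, 5, 6, 7, 8, 9, 10, 11, 12

so w = (1, 5, 6, 2, 8, 12, 9, 3, 4, 10, 7, 11).

D(w) has 19 cells with 5 SE-corners; essential set:

[(3, 4, 1), (6, 11, 5), (7, 4, 2), (7, 7, 4), (10, 7, 6)]


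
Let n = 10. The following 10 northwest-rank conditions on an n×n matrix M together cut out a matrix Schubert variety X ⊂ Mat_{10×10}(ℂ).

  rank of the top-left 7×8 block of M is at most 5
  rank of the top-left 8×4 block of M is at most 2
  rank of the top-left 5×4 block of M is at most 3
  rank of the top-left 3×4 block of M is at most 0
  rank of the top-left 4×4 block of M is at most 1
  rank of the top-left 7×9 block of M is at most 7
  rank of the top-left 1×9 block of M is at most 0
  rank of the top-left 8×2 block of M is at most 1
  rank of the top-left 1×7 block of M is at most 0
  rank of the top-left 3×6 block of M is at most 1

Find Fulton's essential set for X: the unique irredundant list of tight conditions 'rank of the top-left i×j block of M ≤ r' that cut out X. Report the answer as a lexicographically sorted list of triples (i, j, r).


Reconstructing r_w from the 10 given conditions:

  0, 0, 0, 0, 0, 0, 0, 0, 0, 1
  0, 0, 0, 0, 1, 1, 1, 1, 1, 2
  0, 0, 0, 0, 1, 1, 2, 2, 2, 3
  1, 1, 1, 1, 2, 2, 3, 3, 3, 4
  1, 1, 2, 2, 3, 3, 4, 4, 4, 5
  1, 1, 2, 2, 3, 4, 5, 5, 5, 6
  1, 1, 2, 2, 3, 4, 5, 5, 6, 7
  1, 1, 2, 2, 3, 4, 5, 6, 7, 8
  1, 2, 3, 3, 4, 5, 6, 7, 8, 9
  1, 2, 3, 4, 5, 6, 7, 8, 9, 10

giving w = (10, 5, 7, 1, 3, 6, 9, 8, 2, 4) via Δ²R.

|D(w)|=26, |Ess(w)|=6:

[(1, 9, 0), (3, 4, 0), (3, 6, 1), (7, 8, 5), (8, 2, 1), (8, 4, 2)]


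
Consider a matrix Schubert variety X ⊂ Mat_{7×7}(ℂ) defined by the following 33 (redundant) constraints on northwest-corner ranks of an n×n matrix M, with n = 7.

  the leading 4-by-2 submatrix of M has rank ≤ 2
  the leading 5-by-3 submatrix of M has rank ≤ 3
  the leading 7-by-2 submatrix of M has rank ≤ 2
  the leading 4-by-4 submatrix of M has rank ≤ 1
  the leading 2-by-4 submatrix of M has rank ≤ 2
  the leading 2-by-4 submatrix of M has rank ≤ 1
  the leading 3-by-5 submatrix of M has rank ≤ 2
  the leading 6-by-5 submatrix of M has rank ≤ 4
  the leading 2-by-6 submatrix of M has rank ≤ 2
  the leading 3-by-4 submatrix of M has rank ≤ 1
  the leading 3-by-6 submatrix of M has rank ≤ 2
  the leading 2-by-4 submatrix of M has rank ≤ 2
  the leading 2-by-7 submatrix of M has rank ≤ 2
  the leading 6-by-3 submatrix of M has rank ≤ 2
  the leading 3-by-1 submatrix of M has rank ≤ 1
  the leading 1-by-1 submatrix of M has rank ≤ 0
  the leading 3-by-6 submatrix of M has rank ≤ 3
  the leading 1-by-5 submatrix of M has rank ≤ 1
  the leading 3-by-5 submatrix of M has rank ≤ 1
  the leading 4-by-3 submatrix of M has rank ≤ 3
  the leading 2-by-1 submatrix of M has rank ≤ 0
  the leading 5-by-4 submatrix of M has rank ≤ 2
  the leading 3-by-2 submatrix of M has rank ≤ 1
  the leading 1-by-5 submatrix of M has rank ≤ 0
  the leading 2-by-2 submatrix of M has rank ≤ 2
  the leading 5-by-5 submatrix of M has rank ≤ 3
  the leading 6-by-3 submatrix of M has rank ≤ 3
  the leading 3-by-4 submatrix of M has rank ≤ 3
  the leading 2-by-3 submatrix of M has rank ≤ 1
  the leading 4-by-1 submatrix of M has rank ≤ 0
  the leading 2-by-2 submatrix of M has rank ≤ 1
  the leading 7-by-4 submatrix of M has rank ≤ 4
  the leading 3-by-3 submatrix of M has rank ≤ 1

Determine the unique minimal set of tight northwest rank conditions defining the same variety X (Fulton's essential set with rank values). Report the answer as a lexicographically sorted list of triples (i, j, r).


Recovering R(i,j) via the rank-extension bound from the 33 conditions:

  R[1]: 0 0 0 0 0 1 1
  R[2]: 0 1 1 1 1 2 2
  R[3]: 0 1 1 1 1 2 3
  R[4]: 0 1 1 1 2 3 4
  R[5]: 1 2 2 2 3 4 5
  R[6]: 1 2 2 3 4 5 6
  R[7]: 1 2 3 4 5 6 7

so w = (6, 2, 7, 5, 1, 4, 3).

Fulton essential set (5 of the 14 Rothe cells):

[(1, 5, 0), (3, 5, 1), (4, 1, 0), (4, 4, 1), (6, 3, 2)]


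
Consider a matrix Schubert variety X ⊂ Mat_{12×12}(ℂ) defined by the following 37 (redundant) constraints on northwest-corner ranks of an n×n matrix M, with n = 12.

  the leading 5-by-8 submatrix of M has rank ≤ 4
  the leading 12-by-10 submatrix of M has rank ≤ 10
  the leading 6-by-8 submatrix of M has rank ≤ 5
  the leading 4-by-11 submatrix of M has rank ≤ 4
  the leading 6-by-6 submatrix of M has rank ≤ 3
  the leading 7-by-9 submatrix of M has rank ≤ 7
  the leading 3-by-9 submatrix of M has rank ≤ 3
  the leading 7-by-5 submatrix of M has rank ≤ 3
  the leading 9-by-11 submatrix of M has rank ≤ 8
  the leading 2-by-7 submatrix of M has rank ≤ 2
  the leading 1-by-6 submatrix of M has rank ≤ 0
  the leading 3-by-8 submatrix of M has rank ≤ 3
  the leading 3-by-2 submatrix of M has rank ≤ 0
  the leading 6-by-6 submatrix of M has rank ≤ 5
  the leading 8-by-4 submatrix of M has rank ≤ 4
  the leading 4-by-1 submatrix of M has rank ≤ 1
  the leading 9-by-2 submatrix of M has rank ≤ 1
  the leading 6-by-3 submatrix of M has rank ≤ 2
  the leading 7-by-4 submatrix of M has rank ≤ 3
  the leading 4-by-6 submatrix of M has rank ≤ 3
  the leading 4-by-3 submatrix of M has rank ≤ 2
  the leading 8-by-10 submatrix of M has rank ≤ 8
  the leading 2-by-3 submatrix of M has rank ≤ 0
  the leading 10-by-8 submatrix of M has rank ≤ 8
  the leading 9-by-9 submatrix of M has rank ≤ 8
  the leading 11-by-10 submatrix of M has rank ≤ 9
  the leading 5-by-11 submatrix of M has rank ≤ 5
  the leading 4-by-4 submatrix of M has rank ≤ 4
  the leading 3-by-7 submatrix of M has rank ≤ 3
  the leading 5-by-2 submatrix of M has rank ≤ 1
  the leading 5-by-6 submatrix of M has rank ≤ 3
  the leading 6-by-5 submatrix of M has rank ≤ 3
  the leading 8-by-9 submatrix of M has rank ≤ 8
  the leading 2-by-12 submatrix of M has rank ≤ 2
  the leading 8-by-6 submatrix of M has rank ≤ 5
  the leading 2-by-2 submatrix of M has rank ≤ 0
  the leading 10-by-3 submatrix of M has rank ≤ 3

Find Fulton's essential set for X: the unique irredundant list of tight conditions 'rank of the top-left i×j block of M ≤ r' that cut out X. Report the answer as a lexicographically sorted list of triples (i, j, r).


Computing R[i][j] = min implied NW-rank bound (n=12, 37 conditions):

  0  0  0  0  0  0  1  1  1  1  1  1
  0  0  0  1  1  1  2  2  2  2  2  2
  0  0  1  2  2  2  3  3  3  3  3  3
  1  1  2  3  3  3  4  4  4  4  4  4
  1  1  2  3  3  3  4  4  5  5  5  5
  1  1  2  3  3  3  4  5  6  6  6  6
  1  1  2  3  3  4  5  6  7  7  7  7
  1  1  2  3  4  5  6  7  8  8  8  8
  1  1  2  3  4  5  6  7  8  8  8  9
  1  2  3  4  5  6  7  8  9  9  9  10
  1  2  3  4  5  6  7  8  9  9  10  11
  1  2  3  4  5  6  7  8  9  10  11  12

giving w = (7, 4, 3, 1, 9, 8, 6, 5, 12, 2, 11, 10) via Δ²R.

Fulton essential set (9 of the 25 Rothe cells):

[(1, 6, 0), (2, 3, 0), (3, 2, 0), (5, 8, 4), (6, 6, 3), (7, 5, 3), (9, 2, 1), (9, 11, 8), (11, 10, 9)]


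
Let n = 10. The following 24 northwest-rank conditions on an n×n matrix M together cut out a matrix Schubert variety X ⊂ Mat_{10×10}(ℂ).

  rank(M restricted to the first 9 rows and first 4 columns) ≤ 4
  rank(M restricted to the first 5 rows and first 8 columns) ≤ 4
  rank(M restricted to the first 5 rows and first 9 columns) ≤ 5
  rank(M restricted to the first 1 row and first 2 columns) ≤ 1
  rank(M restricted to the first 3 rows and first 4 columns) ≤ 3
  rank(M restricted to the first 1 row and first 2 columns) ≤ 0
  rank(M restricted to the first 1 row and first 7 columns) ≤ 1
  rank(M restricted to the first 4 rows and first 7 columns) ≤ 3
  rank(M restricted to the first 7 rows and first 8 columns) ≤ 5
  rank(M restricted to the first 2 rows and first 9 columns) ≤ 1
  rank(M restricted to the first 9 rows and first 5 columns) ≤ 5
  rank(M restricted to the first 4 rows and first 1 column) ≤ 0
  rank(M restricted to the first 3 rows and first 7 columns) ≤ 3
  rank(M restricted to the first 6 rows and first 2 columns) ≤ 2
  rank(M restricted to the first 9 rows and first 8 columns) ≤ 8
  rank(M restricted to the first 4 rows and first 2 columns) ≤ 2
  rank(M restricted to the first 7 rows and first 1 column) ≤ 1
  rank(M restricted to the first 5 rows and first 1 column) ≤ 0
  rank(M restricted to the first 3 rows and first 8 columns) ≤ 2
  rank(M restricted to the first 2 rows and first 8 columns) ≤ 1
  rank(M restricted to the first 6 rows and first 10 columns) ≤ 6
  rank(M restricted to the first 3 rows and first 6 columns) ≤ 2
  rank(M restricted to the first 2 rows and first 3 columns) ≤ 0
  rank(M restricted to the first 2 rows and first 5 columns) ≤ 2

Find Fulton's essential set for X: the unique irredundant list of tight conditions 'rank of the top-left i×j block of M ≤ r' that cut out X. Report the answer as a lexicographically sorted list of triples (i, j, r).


Recovering R(i,j) via the rank-extension bound from the 24 conditions:

  i=1: 0  0  0  1  1  1  1  1  1  1
  i=2: 0  0  0  1  1  1  1  1  1  2
  i=3: 0  1  1  2  2  2  2  2  2  3
  i=4: 0  1  2  3  3  3  3  3  3  4
  i=5: 0  1  2  3  4  4  4  4  4  5
  i=6: 1  2  3  4  5  5  5  5  5  6
  i=7: 1  2  3  4  5  5  5  5  6  7
  i=8: 1  2  3  4  5  6  6  6  7  8
  i=9: 1  2  3  4  5  6  7  7  8  9
  i=10: 1  2  3  4  5  6  7  8  9  10

reading off 1-entries of Δ²R: w = (4, 10, 2, 3, 5, 1, 9, 6, 7, 8).

Fulton essential set (4 of the 17 Rothe cells):

[(2, 3, 0), (2, 9, 1), (5, 1, 0), (7, 8, 5)]


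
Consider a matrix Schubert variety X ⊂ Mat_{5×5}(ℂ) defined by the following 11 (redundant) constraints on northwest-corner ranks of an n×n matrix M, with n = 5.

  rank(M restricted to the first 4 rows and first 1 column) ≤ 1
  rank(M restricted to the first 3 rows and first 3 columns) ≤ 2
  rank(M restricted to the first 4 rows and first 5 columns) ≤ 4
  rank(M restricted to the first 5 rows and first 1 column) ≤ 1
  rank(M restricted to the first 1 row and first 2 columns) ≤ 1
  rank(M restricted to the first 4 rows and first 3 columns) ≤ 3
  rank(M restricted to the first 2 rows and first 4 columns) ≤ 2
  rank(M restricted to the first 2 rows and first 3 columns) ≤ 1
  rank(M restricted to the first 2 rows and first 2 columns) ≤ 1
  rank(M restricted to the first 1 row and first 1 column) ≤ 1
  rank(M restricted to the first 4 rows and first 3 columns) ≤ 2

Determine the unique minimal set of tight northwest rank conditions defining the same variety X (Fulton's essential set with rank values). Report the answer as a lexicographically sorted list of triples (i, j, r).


Rank table r_w(5×5) implied by the 11 constraints:

  1  1  1  1  1
  1  1  1  2  2
  1  2  2  3  3
  1  2  2  3  4
  1  2  3  4  5

hence w(1..5) = (1, 4, 2, 5, 3).

|D(w)|=3, |Ess(w)|=2:

[(2, 3, 1), (4, 3, 2)]


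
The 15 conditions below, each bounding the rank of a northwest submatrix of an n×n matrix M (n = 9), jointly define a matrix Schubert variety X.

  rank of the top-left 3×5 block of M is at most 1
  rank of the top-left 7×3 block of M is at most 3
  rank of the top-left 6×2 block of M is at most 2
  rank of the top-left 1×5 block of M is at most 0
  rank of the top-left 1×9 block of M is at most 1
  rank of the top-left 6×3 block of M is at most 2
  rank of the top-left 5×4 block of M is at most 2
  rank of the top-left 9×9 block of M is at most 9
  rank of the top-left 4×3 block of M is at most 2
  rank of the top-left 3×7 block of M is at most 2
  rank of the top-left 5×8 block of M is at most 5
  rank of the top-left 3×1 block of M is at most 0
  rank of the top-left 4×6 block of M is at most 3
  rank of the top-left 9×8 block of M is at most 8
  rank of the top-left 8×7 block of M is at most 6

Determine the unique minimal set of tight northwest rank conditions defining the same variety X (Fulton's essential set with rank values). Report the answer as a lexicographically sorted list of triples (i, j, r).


Propagating the 15 rank bounds to every northwest block:

  0, 0, 0, 0, 0, 1, 1, 1, 1
  0, 1, 1, 1, 1, 2, 2, 2, 2
  0, 1, 1, 1, 1, 2, 2, 3, 3
  1, 2, 2, 2, 2, 3, 3, 4, 4
  1, 2, 2, 2, 3, 4, 4, 5, 5
  1, 2, 2, 3, 4, 5, 5, 6, 6
  1, 2, 3, 4, 5, 6, 6, 7, 7
  1, 2, 3, 4, 5, 6, 6, 7, 8
  1, 2, 3, 4, 5, 6, 7, 8, 9

giving w = (6, 2, 8, 1, 5, 4, 3, 9, 7) via Δ²R.

Fulton essential set (7 of the 15 Rothe cells):

[(1, 5, 0), (3, 1, 0), (3, 5, 1), (3, 7, 2), (5, 4, 2), (6, 3, 2), (8, 7, 6)]


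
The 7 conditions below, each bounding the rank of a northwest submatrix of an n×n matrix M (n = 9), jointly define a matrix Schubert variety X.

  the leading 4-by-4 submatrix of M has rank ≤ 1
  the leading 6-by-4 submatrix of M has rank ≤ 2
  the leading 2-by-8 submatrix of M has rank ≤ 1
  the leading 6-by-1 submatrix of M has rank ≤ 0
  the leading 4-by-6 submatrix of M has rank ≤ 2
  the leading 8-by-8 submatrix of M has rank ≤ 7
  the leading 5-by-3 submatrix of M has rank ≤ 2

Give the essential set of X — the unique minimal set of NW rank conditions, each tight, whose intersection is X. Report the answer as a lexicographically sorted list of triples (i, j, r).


Recovering R(i,j) via the rank-extension bound from the 7 conditions:

  0 | 1 | 1 | 1 | 1 | 1 | 1 | 1 | 1
  0 | 1 | 1 | 1 | 1 | 1 | 1 | 1 | 2
  0 | 1 | 1 | 1 | 2 | 2 | 2 | 2 | 3
  0 | 1 | 1 | 1 | 2 | 2 | 3 | 3 | 4
  0 | 1 | 2 | 2 | 3 | 3 | 4 | 4 | 5
  0 | 1 | 2 | 2 | 3 | 4 | 5 | 5 | 6
  1 | 2 | 3 | 3 | 4 | 5 | 6 | 6 | 7
  1 | 2 | 3 | 4 | 5 | 6 | 7 | 7 | 8
  1 | 2 | 3 | 4 | 5 | 6 | 7 | 8 | 9

hence w(1..9) = (2, 9, 5, 7, 3, 6, 1, 4, 8).

5 SE-corners of the 18-cell Rothe diagram give Ess(w):

[(2, 8, 1), (4, 4, 1), (4, 6, 2), (6, 1, 0), (6, 4, 2)]


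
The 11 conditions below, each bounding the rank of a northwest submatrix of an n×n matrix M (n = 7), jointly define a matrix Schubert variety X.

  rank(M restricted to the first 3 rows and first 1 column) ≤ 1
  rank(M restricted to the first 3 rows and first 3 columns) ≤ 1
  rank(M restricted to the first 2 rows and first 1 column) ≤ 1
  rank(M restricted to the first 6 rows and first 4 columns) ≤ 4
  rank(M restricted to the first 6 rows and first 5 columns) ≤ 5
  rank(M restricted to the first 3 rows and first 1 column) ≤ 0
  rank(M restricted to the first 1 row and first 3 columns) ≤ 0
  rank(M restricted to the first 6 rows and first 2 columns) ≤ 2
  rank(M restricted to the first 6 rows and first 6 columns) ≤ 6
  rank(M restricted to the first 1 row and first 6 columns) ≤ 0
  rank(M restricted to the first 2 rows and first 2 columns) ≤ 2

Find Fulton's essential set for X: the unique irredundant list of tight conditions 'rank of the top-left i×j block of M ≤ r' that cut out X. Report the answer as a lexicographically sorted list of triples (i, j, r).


Computing R[i][j] = min implied NW-rank bound (n=7, 11 conditions):

  0, 0, 0, 0, 0, 0, 1
  0, 1, 1, 1, 1, 1, 2
  0, 1, 1, 2, 2, 2, 3
  1, 2, 2, 3, 3, 3, 4
  1, 2, 3, 4, 4, 4, 5
  1, 2, 3, 4, 5, 5, 6
  1, 2, 3, 4, 5, 6, 7

the unique w with this rank table is (7, 2, 4, 1, 3, 5, 6).

|D(w)|=9, |Ess(w)|=3:

[(1, 6, 0), (3, 1, 0), (3, 3, 1)]


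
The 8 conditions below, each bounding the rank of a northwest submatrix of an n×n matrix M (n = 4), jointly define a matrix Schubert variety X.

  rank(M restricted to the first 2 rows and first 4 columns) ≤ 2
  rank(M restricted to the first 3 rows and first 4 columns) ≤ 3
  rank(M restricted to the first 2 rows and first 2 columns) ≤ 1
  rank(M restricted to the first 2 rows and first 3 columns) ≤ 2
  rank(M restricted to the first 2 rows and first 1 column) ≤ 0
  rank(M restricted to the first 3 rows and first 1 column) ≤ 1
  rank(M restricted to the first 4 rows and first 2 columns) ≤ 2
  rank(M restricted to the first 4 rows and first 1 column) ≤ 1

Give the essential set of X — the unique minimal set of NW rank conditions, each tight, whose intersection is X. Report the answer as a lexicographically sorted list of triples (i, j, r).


Propagating the 8 rank bounds to every northwest block:

  i=1: 0 | 1 | 1 | 1
  i=2: 0 | 1 | 2 | 2
  i=3: 1 | 2 | 3 | 3
  i=4: 1 | 2 | 3 | 4

the unique w with this rank table is (2, 3, 1, 4).

1 SE-corner of the 2-cell Rothe diagram gives Ess(w):

[(2, 1, 0)]


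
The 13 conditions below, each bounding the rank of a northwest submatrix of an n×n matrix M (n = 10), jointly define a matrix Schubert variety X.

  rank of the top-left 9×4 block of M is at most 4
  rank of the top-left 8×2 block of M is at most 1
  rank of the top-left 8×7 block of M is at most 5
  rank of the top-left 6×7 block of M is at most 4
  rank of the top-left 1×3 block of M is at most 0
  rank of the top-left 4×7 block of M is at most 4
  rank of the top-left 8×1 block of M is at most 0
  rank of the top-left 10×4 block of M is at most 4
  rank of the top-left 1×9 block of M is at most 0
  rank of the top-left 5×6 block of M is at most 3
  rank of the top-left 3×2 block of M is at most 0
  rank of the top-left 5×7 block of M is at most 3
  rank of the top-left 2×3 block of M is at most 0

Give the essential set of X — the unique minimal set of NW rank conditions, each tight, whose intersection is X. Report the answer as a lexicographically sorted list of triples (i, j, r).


Computing R[i][j] = min implied NW-rank bound (n=10, 13 conditions):

  row 1: 0, 0, 0, 0, 0, 0, 0, 0, 0, 1
  row 2: 0, 0, 0, 1, 1, 1, 1, 1, 1, 2
  row 3: 0, 0, 1, 2, 2, 2, 2, 2, 2, 3
  row 4: 0, 1, 2, 3, 3, 3, 3, 3, 3, 4
  row 5: 0, 1, 2, 3, 3, 3, 3, 4, 4, 5
  row 6: 0, 1, 2, 3, 4, 4, 4, 5, 5, 6
  row 7: 0, 1, 2, 3, 4, 5, 5, 6, 6, 7
  row 8: 0, 1, 2, 3, 4, 5, 5, 6, 7, 8
  row 9: 1, 2, 3, 4, 5, 6, 6, 7, 8, 9
  row 10: 1, 2, 3, 4, 5, 6, 7, 8, 9, 10

the unique w with this rank table is (10, 4, 3, 2, 8, 5, 6, 9, 1, 7).

Fulton essential set (6 of the 23 Rothe cells):

[(1, 9, 0), (2, 3, 0), (3, 2, 0), (5, 7, 3), (8, 1, 0), (8, 7, 5)]


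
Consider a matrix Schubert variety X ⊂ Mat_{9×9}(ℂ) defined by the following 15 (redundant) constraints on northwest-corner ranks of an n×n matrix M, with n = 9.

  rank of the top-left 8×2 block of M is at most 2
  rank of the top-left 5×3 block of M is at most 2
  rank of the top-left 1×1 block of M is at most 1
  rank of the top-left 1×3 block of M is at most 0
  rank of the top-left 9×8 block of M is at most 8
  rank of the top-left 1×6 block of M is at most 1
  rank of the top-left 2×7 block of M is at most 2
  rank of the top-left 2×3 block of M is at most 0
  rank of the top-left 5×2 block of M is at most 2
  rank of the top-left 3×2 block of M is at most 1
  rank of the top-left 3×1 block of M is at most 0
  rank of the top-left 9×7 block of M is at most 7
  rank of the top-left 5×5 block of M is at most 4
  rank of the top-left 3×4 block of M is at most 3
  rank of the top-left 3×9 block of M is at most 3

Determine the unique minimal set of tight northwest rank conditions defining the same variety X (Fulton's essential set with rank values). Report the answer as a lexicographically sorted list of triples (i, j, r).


Computing R[i][j] = min implied NW-rank bound (n=9, 15 conditions):

  R[1]: 0, 0, 0, 1, 1, 1, 1, 1, 1
  R[2]: 0, 0, 0, 1, 2, 2, 2, 2, 2
  R[3]: 0, 1, 1, 2, 3, 3, 3, 3, 3
  R[4]: 1, 2, 2, 3, 4, 4, 4, 4, 4
  R[5]: 1, 2, 2, 3, 4, 5, 5, 5, 5
  R[6]: 1, 2, 3, 4, 5, 6, 6, 6, 6
  R[7]: 1, 2, 3, 4, 5, 6, 7, 7, 7
  R[8]: 1, 2, 3, 4, 5, 6, 7, 8, 8
  R[9]: 1, 2, 3, 4, 5, 6, 7, 8, 9

second differences of R give the permutation w = (4, 5, 2, 1, 6, 3, 7, 8, 9).

|D(w)|=8, |Ess(w)|=3:

[(2, 3, 0), (3, 1, 0), (5, 3, 2)]


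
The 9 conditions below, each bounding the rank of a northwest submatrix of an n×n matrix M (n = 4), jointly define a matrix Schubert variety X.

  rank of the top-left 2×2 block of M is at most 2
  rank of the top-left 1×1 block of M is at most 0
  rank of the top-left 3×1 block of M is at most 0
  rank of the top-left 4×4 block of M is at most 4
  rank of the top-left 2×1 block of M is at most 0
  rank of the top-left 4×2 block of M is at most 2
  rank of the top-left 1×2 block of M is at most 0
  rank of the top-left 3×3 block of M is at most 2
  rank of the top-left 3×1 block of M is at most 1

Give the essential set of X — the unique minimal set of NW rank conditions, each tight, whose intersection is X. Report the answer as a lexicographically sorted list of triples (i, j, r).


The tightest implied rank at each (i,j), from the 9 conditions:

  0 0 1 1
  0 1 2 2
  0 1 2 3
  1 2 3 4

the unique w with this rank table is (3, 2, 4, 1).

ℓ(w)=4; the 2 essential cells (i,j,r):

[(1, 2, 0), (3, 1, 0)]


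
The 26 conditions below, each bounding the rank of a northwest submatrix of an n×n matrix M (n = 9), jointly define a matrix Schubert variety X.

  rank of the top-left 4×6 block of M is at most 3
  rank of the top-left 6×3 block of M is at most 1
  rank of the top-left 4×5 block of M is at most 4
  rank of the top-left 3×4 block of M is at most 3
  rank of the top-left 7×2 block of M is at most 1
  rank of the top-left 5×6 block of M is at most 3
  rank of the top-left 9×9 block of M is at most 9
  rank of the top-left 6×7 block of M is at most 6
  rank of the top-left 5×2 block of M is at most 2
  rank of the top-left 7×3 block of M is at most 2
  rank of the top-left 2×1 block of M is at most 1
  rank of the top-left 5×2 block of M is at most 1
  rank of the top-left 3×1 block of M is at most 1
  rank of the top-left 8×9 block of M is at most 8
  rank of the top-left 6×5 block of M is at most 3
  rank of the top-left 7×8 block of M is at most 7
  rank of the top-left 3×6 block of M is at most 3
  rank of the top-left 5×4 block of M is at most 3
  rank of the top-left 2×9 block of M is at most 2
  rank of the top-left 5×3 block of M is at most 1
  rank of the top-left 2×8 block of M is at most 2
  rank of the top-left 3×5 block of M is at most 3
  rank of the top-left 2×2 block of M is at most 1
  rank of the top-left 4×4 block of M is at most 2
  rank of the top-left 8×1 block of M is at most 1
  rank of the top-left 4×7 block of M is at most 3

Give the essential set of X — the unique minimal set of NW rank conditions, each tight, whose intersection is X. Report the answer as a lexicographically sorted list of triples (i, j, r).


Rank table r_w(9×9) implied by the 26 constraints:

  1 | 1 | 1 | 1 | 1 | 1 | 1 | 1 | 1
  1 | 1 | 1 | 2 | 2 | 2 | 2 | 2 | 2
  1 | 1 | 1 | 2 | 3 | 3 | 3 | 3 | 3
  1 | 1 | 1 | 2 | 3 | 3 | 3 | 4 | 4
  1 | 1 | 1 | 2 | 3 | 3 | 4 | 5 | 5
  1 | 1 | 1 | 2 | 3 | 4 | 5 | 6 | 6
  1 | 1 | 2 | 3 | 4 | 5 | 6 | 7 | 7
  1 | 2 | 3 | 4 | 5 | 6 | 7 | 8 | 8
  1 | 2 | 3 | 4 | 5 | 6 | 7 | 8 | 9

second differences of R give the permutation w = (1, 4, 5, 8, 7, 6, 3, 2, 9).

4 SE-corners of the 14-cell Rothe diagram give Ess(w):

[(4, 7, 3), (5, 6, 3), (6, 3, 1), (7, 2, 1)]


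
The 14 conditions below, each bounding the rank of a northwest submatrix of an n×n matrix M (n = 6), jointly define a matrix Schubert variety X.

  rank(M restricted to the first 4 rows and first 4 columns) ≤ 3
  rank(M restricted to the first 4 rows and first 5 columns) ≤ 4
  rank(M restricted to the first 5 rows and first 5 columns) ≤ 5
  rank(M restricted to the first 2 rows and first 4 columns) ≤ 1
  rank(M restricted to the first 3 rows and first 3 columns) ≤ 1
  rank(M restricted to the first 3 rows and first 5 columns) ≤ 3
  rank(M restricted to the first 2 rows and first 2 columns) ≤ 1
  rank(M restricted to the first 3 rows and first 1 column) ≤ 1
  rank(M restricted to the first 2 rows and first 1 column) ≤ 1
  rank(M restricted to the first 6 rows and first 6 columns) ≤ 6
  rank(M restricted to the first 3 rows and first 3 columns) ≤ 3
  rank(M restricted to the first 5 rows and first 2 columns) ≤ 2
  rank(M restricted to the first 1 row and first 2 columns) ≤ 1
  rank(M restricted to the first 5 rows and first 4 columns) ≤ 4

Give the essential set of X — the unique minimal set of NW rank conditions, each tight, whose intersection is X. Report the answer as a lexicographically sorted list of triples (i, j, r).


Reconstructing r_w from the 14 given conditions:

  1  1  1  1  1  1
  1  1  1  1  2  2
  1  1  1  2  3  3
  1  2  2  3  4  4
  1  2  3  4  5  5
  1  2  3  4  5  6

so w = (1, 5, 4, 2, 3, 6).

2 SE-corners of the 5-cell Rothe diagram give Ess(w):

[(2, 4, 1), (3, 3, 1)]


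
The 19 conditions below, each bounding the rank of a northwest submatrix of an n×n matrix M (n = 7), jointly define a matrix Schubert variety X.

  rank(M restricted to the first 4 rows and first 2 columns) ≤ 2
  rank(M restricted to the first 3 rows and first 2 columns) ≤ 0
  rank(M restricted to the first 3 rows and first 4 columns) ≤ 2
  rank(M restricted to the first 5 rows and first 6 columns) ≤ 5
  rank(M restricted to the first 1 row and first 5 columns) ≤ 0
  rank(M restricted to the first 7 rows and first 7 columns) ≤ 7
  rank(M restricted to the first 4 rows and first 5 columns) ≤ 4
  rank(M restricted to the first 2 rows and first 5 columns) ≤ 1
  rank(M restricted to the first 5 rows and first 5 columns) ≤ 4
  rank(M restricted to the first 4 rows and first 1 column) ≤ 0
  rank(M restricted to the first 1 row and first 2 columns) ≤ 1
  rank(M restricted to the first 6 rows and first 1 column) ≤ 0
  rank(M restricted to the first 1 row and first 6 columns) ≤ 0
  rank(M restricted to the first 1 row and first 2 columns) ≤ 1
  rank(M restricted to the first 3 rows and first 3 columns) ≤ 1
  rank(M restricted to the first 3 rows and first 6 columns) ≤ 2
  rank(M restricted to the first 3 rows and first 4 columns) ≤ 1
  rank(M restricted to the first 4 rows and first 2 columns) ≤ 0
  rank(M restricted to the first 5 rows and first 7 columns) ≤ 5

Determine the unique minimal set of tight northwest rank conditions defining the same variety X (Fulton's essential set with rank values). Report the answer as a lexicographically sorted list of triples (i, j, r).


Recovering R(i,j) via the rank-extension bound from the 19 conditions:

  0 | 0 | 0 | 0 | 0 | 0 | 1
  0 | 0 | 1 | 1 | 1 | 1 | 2
  0 | 0 | 1 | 1 | 2 | 2 | 3
  0 | 0 | 1 | 2 | 3 | 3 | 4
  0 | 1 | 2 | 3 | 4 | 4 | 5
  0 | 1 | 2 | 3 | 4 | 5 | 6
  1 | 2 | 3 | 4 | 5 | 6 | 7

giving w = (7, 3, 5, 4, 2, 6, 1) via Δ²R.

ℓ(w)=15; the 4 essential cells (i,j,r):

[(1, 6, 0), (3, 4, 1), (4, 2, 0), (6, 1, 0)]


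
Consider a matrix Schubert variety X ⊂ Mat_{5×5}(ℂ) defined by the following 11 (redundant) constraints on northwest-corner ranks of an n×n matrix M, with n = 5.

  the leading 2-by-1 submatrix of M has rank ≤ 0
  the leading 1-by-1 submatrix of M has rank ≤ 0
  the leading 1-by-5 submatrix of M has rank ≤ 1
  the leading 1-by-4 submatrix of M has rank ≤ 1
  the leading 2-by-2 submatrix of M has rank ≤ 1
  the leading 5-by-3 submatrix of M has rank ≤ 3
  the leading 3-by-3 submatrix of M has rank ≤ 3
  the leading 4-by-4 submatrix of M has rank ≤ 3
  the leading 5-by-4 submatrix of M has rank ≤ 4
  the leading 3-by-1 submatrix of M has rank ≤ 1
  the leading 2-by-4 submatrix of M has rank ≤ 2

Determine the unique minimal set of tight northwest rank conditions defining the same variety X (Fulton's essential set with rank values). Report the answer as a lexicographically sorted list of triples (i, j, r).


Computing R[i][j] = min implied NW-rank bound (n=5, 11 conditions):

  R[1]: 0  1  1  1  1
  R[2]: 0  1  2  2  2
  R[3]: 1  2  3  3  3
  R[4]: 1  2  3  3  4
  R[5]: 1  2  3  4  5

second differences of R give the permutation w = (2, 3, 1, 5, 4).

Fulton essential set (2 of the 3 Rothe cells):

[(2, 1, 0), (4, 4, 3)]


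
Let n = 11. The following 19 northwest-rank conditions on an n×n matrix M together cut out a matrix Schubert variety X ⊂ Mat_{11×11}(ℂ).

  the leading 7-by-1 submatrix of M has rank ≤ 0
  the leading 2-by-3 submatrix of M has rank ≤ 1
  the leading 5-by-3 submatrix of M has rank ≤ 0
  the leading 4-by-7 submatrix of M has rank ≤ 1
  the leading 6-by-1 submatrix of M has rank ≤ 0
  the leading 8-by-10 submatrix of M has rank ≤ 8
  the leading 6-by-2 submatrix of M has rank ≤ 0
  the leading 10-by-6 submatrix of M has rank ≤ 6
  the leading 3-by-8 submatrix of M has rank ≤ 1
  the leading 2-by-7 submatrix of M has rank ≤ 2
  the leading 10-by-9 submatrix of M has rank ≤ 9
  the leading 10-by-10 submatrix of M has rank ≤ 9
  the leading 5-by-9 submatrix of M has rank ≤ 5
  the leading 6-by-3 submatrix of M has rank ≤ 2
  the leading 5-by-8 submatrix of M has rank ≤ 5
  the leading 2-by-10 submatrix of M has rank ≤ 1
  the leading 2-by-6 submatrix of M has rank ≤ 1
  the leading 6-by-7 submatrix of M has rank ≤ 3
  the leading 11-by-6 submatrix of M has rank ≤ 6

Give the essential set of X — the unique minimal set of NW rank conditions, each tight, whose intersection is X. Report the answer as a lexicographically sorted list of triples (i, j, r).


Computing R[i][j] = min implied NW-rank bound (n=11, 19 conditions):

  R[1]: 0  0  0  1  1  1  1  1  1  1  1
  R[2]: 0  0  0  1  1  1  1  1  1  1  2
  R[3]: 0  0  0  1  1  1  1  1  2  2  3
  R[4]: 0  0  0  1  1  1  1  2  3  3  4
  R[5]: 0  0  0  1  2  2  2  3  4  4  5
  R[6]: 0  0  1  2  3  3  3  4  5  5  6
  R[7]: 0  1  2  3  4  4  4  5  6  6  7
  R[8]: 1  2  3  4  5  5  5  6  7  7  8
  R[9]: 1  2  3  4  5  6  6  7  8  8  9
  R[10]: 1  2  3  4  5  6  7  8  9  9  10
  R[11]: 1  2  3  4  5  6  7  8  9  10  11

so w = (4, 11, 9, 8, 5, 3, 2, 1, 6, 7, 10).

Fulton essential set (6 of the 31 Rothe cells):

[(2, 10, 1), (3, 8, 1), (4, 7, 1), (5, 3, 0), (6, 2, 0), (7, 1, 0)]


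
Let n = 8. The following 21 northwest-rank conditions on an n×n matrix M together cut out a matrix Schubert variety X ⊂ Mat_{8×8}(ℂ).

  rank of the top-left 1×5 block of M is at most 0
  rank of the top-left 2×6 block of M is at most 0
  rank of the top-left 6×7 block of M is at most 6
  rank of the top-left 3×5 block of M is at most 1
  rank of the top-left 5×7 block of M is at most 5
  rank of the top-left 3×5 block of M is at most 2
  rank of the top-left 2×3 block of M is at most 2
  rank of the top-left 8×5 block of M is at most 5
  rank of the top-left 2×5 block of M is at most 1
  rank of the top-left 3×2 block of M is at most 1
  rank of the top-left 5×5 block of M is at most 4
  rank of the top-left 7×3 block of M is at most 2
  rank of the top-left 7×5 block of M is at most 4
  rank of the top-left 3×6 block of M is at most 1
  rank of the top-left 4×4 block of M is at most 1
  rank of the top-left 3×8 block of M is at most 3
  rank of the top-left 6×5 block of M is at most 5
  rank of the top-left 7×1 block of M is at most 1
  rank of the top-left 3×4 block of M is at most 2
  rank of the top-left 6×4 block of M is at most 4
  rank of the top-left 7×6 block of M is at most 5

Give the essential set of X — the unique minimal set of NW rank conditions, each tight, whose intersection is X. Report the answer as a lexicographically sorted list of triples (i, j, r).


Reconstructing r_w from the 21 given conditions:

  i=1: 0  0  0  0  0  0  1  1
  i=2: 0  0  0  0  0  0  1  2
  i=3: 1  1  1  1  1  1  2  3
  i=4: 1  1  1  1  2  2  3  4
  i=5: 1  2  2  2  3  3  4  5
  i=6: 1  2  2  3  4  4  5  6
  i=7: 1  2  2  3  4  5  6  7
  i=8: 1  2  3  4  5  6  7  8

second differences of R give the permutation w = (7, 8, 1, 5, 2, 4, 6, 3).

Fulton essential set (3 of the 17 Rothe cells):

[(2, 6, 0), (4, 4, 1), (7, 3, 2)]


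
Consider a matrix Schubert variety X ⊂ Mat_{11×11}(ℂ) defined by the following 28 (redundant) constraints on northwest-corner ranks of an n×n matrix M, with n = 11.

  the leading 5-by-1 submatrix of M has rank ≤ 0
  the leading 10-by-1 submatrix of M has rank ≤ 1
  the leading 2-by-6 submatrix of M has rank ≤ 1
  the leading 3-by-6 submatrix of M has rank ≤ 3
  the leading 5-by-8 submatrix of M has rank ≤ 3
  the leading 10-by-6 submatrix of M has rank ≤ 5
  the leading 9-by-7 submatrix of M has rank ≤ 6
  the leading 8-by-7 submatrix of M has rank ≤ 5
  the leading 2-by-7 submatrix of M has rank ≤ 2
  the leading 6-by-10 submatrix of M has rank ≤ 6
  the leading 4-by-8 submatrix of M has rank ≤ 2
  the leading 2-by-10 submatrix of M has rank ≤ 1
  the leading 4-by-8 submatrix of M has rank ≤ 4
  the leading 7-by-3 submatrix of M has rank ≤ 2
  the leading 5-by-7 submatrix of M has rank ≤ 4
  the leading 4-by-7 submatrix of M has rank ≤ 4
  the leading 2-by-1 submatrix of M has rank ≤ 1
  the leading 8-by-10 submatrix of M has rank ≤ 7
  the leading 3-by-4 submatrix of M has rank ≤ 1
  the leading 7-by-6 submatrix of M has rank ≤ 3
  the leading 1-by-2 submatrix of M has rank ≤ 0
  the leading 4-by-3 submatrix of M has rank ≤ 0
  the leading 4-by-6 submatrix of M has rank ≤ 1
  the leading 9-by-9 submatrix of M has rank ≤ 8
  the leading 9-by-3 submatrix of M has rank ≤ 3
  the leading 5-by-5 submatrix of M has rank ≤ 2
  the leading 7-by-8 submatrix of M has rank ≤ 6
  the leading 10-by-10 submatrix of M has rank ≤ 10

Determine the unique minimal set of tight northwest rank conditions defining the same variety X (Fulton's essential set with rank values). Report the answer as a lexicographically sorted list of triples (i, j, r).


Reconstructing r_w from the 28 given conditions:

  0 0 0 1 1 1 1 1 1 1 1
  0 0 0 1 1 1 1 1 1 1 2
  0 0 0 1 1 1 2 2 2 2 3
  0 0 0 1 1 1 2 2 3 3 4
  0 1 1 2 2 2 3 3 4 4 5
  1 2 2 3 3 3 4 4 5 5 6
  1 2 2 3 3 3 4 5 6 6 7
  1 2 3 4 4 4 5 6 7 7 8
  1 2 3 4 5 5 6 7 8 8 9
  1 2 3 4 5 5 6 7 8 9 10
  1 2 3 4 5 6 7 8 9 10 11

the unique w with this rank table is (4, 11, 7, 9, 2, 1, 8, 3, 5, 10, 6).

|D(w)|=28, |Ess(w)|=8:

[(2, 10, 1), (4, 3, 0), (4, 6, 1), (4, 8, 2), (5, 1, 0), (7, 3, 2), (7, 6, 3), (10, 6, 5)]
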